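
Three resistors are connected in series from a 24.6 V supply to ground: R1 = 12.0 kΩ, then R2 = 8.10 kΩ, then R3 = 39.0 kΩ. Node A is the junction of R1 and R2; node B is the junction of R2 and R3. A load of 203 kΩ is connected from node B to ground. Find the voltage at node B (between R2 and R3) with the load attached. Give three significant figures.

At node B, R3 is in parallel with the load: R3‖R_L = 32.71 kΩ.
Below node A the resistance is R2 + (R3‖R_L) = 40.81 kΩ, so V_A = 24.6 × 40.81/52.81 = 19.01 V.
Then V_B = V_A × (R3‖R_L)/(R2 + R3‖R_L) = 19.01 × 32.71/40.81 = 15.2 V.

V ≈ 15.2 V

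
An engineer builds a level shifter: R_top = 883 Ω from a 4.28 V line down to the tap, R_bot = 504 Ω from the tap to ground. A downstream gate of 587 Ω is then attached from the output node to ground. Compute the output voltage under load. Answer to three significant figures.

V_out ≈ 1.01 V

The load sits in parallel with R_bot: R_bot‖R_L = (504 × 587) / (504 + 587) = 271.2 Ω.
V_out = 4.28 × 271.2 / (883 + 271.2) = 4.28 × 271.2/1154 = 1.01 V.
(Unloaded it would have been 1.56 V.)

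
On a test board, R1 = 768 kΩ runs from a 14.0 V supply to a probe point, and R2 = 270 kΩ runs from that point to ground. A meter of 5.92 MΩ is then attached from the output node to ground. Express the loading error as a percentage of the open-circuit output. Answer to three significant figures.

3.26 %

The divider's output (Thévenin) resistance is R1‖R2 = 199.8 kΩ.
Fractional drop under load = R_th/(R_th + R_L) = 199.8 / (199.8 + 5920) = 0.03264.
So the output falls by 3.26 %.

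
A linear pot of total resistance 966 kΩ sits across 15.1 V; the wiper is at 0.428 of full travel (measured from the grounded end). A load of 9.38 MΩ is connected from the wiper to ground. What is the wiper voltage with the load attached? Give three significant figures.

The wiper splits the pot into (1−α)R = 552.6 kΩ above and αR = 413.4 kΩ below.
Lower section ‖ load = 396.0 kΩ.
V_wiper = 15.1 × 396.0/(552.6 + 396.0) = 6.30 V.

V ≈ 6.30 V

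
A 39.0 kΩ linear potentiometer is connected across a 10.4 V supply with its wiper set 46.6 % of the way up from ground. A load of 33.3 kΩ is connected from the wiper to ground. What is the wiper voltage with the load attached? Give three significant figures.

V ≈ 3.75 V

The wiper splits the pot into (1−α)R = 20.83 kΩ above and αR = 18.17 kΩ below.
Lower section ‖ load = 11.76 kΩ.
V_wiper = 10.4 × 11.76/(20.83 + 11.76) = 3.75 V.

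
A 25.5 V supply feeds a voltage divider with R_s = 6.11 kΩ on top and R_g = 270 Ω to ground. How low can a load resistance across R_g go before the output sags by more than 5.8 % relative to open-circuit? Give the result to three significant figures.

Output resistance R_th = R_s‖R_g = (6110 × 270)/6380 = 258.6 Ω.
The fractional drop is R_th/(R_th + R_L); requiring this ≤ 0.0580 gives R_L ≥ R_th(1/0.0580 − 1) = 258.6 × 16.24 = 4.20 kΩ.

R_L(min) ≈ 4.20 kΩ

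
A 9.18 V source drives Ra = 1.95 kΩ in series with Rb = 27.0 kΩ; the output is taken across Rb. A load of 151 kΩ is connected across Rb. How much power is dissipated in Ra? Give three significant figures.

P ≈ 0.266 mW

Total resistance from the source is Ra + (Rb‖R_L) = 24.85 kΩ, so I = 9.18/24.85 kΩ = 0.3693 mA.
P = I²·Ra = (0.3693 mA)² × 1.95 kΩ = 0.266 mW.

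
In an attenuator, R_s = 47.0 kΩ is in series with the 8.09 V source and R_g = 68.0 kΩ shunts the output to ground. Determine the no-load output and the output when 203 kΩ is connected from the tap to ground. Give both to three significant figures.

Open-circuit: V = 8.09 × 68.0/(47.0 + 68.0) = 4.78 V.
With the load, R_g becomes R_g‖R_L = 50.94 kΩ, so V = 8.09 × 50.94/97.94 = 4.21 V.

Unloaded: 4.78 V; loaded: 4.21 V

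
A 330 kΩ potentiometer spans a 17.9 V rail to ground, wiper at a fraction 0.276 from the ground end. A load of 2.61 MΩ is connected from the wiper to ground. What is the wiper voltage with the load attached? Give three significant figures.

The wiper splits the pot into (1−α)R = 238.9 kΩ above and αR = 91.08 kΩ below.
Lower section ‖ load = 88.01 kΩ.
V_wiper = 17.9 × 88.01/(238.9 + 88.01) = 4.82 V.

V ≈ 4.82 V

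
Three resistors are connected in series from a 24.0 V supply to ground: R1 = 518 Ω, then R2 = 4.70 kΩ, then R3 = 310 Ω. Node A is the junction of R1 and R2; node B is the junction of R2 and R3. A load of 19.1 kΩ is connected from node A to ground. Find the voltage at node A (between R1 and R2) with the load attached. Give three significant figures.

V ≈ 21.2 V

Below node A the series string R2+R3 = 5010 Ω sits in parallel with the 19100 Ω load: 3969 Ω.
V_A = 24.0 × 3969/(518 + 3969) = 21.2 V.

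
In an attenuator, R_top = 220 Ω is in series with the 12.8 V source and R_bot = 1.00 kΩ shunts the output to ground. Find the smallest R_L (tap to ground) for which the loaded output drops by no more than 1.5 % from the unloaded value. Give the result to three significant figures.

R_L(min) ≈ 11.8 kΩ

Output resistance R_th = R_top‖R_bot = (220 × 1000)/1220 = 180.3 Ω.
The fractional drop is R_th/(R_th + R_L); requiring this ≤ 0.0150 gives R_L ≥ R_th(1/0.0150 − 1) = 180.3 × 65.67 = 11.8 kΩ.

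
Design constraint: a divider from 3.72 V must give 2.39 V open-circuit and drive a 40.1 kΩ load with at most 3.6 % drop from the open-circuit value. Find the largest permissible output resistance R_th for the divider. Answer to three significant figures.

R_th ≤ 1.50 kΩ

Loading drop = R_th/(R_th + R_L) ≤ 0.0360, so R_th ≤ R_L · ε/(1−ε) = 40.1 kΩ × 0.0360/0.9640 = 1.50 kΩ.
(Any R1, R2 with R2/(R1+R2) = 0.642 and R1‖R2 ≤ 1.50 kΩ will meet the spec.)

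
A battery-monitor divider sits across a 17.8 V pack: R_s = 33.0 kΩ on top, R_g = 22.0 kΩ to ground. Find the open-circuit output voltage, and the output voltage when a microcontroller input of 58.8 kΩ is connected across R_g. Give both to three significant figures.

Open-circuit: V = 17.8 × 22.0/(33.0 + 22.0) = 7.12 V.
With the load, R_g becomes R_g‖R_L = 16.01 kΩ, so V = 17.8 × 16.01/49.01 = 5.81 V.

Unloaded: 7.12 V; loaded: 5.81 V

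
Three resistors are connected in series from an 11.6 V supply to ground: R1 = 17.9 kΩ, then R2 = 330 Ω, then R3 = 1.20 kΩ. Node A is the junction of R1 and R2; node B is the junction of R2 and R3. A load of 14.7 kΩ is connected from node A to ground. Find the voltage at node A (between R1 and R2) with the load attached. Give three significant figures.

Below node A the series string R2+R3 = 1530 Ω sits in parallel with the 14700 Ω load: 1386 Ω.
V_A = 11.6 × 1386/(17900 + 1386) = 0.834 V.

V ≈ 0.834 V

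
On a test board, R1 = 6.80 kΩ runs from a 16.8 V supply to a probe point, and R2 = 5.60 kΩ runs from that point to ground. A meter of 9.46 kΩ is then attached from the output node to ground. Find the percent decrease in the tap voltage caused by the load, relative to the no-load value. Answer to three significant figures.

The divider's output (Thévenin) resistance is R1‖R2 = 3.071 kΩ.
Fractional drop under load = R_th/(R_th + R_L) = 3.071 / (3.071 + 9.46) = 0.2451.
So the output falls by 24.5 %.

24.5 %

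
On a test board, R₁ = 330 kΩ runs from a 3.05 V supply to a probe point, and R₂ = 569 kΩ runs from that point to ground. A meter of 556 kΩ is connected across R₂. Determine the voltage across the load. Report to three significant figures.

V_out ≈ 1.40 V

The load sits in parallel with R₂: R₂‖R_L = (569 × 556) / (569 + 556) = 281.2 kΩ.
V_out = 3.05 × 281.2 / (330 + 281.2) = 3.05 × 281.2/611.2 = 1.40 V.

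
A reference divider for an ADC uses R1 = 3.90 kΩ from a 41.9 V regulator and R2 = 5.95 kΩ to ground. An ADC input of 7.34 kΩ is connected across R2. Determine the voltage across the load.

The load sits in parallel with R2: R2‖R_L = (5.95 × 7.34) / (5.95 + 7.34) = 3.286 kΩ.
V_out = 41.9 × 3.286 / (3.90 + 3.286) = 41.9 × 3.286/7.186 = 19.2 V.
(Unloaded it would have been 25.3 V.)

V_out ≈ 19.2 V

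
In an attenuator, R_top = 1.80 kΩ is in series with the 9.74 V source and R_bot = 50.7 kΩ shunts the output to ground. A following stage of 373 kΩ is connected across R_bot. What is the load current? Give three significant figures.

I_L ≈ 0.0251 mA

R_bot‖R_L = 44.63 kΩ; V_out = 9.74 × 44.63/46.43 = 9.362 V.
I_L = V_out / R_L = 9.362 / 373 kΩ = 0.0251 mA.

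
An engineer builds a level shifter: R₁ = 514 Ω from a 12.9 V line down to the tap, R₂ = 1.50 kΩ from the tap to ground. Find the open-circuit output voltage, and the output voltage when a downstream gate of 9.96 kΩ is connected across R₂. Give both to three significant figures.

Unloaded: 9.61 V; loaded: 9.25 V

Open-circuit: V = 12.9 × 1500/(514 + 1500) = 9.61 V.
With the load, R₂ becomes R₂‖R_L = 1304 Ω, so V = 12.9 × 1304/1818 = 9.25 V.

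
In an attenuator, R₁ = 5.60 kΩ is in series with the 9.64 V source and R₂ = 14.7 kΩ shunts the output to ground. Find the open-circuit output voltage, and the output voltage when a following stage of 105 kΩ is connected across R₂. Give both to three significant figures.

Open-circuit: V = 9.64 × 14.7/(5.60 + 14.7) = 6.98 V.
With the load, R₂ becomes R₂‖R_L = 12.89 kΩ, so V = 9.64 × 12.89/18.49 = 6.72 V.

Unloaded: 6.98 V; loaded: 6.72 V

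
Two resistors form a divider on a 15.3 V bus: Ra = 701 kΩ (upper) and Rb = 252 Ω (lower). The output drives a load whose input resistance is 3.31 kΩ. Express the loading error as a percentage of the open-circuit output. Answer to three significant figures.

The divider's output (Thévenin) resistance is Ra‖Rb = 251.9 Ω.
Fractional drop under load = R_th/(R_th + R_L) = 251.9 / (251.9 + 3310) = 0.07072.
So the output falls by 7.07 %.

7.07 %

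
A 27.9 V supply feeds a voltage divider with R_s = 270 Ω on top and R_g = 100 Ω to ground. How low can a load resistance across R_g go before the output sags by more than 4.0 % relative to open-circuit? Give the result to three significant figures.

Output resistance R_th = R_s‖R_g = (270 × 100)/370.0 = 72.97 Ω.
The fractional drop is R_th/(R_th + R_L); requiring this ≤ 0.0400 gives R_L ≥ R_th(1/0.0400 − 1) = 72.97 × 24.00 = 1.75 kΩ.

R_L(min) ≈ 1.75 kΩ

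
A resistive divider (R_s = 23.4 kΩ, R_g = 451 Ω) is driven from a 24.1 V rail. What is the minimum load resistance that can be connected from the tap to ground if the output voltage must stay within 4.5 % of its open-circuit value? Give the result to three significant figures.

R_L(min) ≈ 9.39 kΩ

Output resistance R_th = R_s‖R_g = (23400 × 451)/23850 = 442.5 Ω.
The fractional drop is R_th/(R_th + R_L); requiring this ≤ 0.0450 gives R_L ≥ R_th(1/0.0450 − 1) = 442.5 × 21.22 = 9.39 kΩ.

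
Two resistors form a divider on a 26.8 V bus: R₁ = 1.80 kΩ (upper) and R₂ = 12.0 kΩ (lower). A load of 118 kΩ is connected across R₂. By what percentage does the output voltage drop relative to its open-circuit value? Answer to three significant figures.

The divider's output (Thévenin) resistance is R₁‖R₂ = 1.565 kΩ.
Fractional drop under load = R_th/(R_th + R_L) = 1.565 / (1.565 + 118) = 0.01309.
So the output falls by 1.31 %.

1.31 %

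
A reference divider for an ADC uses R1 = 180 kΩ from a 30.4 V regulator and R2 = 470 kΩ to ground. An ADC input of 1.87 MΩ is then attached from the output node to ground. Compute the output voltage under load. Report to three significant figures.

The load sits in parallel with R2: R2‖R_L = (470 × 1870) / (470 + 1870) = 375.6 kΩ.
V_out = 30.4 × 375.6 / (180 + 375.6) = 30.4 × 375.6/555.6 = 20.6 V.

V_out ≈ 20.6 V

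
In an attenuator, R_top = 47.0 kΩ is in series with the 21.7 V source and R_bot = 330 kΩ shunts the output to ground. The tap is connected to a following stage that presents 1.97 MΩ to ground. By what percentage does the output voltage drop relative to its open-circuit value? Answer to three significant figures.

2.05 %

The divider's output (Thévenin) resistance is R_top‖R_bot = 41.14 kΩ.
Fractional drop under load = R_th/(R_th + R_L) = 41.14 / (41.14 + 1970) = 0.02046.
So the output falls by 2.05 %.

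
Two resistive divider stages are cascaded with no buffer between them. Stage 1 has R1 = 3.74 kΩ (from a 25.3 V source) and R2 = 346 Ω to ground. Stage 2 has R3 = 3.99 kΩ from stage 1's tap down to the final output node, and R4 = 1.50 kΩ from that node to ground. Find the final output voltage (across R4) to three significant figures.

V_out ≈ 0.553 V

Stage 2 presents R3+R4 = 5490 Ω as a load on stage 1's tap.
Stage 1's lower leg becomes R2‖(R3+R4) = 325.5 Ω, so V_mid = 25.3 × 325.5/4065 = 2.026 V.
Stage 2 is itself unloaded: V_out = V_mid × R4/(R3+R4) = 2.026 × 1500/5490 = 0.553 V.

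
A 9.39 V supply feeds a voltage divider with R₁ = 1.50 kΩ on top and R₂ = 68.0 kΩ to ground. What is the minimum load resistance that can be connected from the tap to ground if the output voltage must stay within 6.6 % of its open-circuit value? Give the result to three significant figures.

R_L(min) ≈ 20.8 kΩ

Output resistance R_th = R₁‖R₂ = (1.50 × 68.0)/69.50 = 1.468 kΩ.
The fractional drop is R_th/(R_th + R_L); requiring this ≤ 0.0660 gives R_L ≥ R_th(1/0.0660 − 1) = 1.468 × 14.15 = 20.8 kΩ.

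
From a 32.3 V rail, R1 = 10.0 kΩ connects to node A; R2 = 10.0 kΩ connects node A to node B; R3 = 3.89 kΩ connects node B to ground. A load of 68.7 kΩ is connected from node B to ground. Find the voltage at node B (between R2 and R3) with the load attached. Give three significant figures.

V ≈ 5.02 V

At node B, R3 is in parallel with the load: R3‖R_L = 3.682 kΩ.
Below node A the resistance is R2 + (R3‖R_L) = 13.68 kΩ, so V_A = 32.3 × 13.68/23.68 = 18.66 V.
Then V_B = V_A × (R3‖R_L)/(R2 + R3‖R_L) = 18.66 × 3.682/13.68 = 5.02 V.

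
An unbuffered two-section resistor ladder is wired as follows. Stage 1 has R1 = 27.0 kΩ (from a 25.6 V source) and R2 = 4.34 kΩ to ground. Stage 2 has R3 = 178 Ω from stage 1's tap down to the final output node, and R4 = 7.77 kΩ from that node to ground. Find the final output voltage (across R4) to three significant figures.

V_out ≈ 2.36 V

Stage 2 presents R3+R4 = 7948 Ω as a load on stage 1's tap.
Stage 1's lower leg becomes R2‖(R3+R4) = 2807 Ω, so V_mid = 25.6 × 2807/29810 = 2.411 V.
Stage 2 is itself unloaded: V_out = V_mid × R4/(R3+R4) = 2.411 × 7770/7948 = 2.36 V.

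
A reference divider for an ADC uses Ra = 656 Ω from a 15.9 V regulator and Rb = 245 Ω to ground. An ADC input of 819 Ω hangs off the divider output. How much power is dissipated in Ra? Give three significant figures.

Total resistance from the source is Ra + (Rb‖R_L) = 844.6 Ω, so I = 15.9/844.6 Ω = 18.83 mA.
P = I²·Ra = (18.83 mA)² × 656 Ω = 232 mW.

P ≈ 232 mW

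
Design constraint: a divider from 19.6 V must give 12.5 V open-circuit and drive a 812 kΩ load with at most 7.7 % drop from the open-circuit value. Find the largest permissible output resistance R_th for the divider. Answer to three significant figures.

R_th ≤ 67.7 kΩ

Loading drop = R_th/(R_th + R_L) ≤ 0.0770, so R_th ≤ R_L · ε/(1−ε) = 812 kΩ × 0.0770/0.9230 = 67.7 kΩ.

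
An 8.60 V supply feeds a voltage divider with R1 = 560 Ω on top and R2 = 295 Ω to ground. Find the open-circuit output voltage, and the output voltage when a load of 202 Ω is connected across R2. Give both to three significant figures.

Open-circuit: V = 8.60 × 295/(560 + 295) = 2.97 V.
With the load, R2 becomes R2‖R_L = 119.9 Ω, so V = 8.60 × 119.9/679.9 = 1.52 V.

Unloaded: 2.97 V; loaded: 1.52 V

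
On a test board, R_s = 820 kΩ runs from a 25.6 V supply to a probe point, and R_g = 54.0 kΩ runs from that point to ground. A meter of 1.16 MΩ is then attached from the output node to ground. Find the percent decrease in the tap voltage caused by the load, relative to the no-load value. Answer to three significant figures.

The divider's output (Thévenin) resistance is R_s‖R_g = 50.66 kΩ.
Fractional drop under load = R_th/(R_th + R_L) = 50.66 / (50.66 + 1160) = 0.04185.
So the output falls by 4.18 %.

4.18 %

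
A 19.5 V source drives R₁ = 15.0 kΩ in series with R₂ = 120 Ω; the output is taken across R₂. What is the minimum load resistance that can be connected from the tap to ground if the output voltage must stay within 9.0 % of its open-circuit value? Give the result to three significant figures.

R_L(min) ≈ 1.20 kΩ

Output resistance R_th = R₁‖R₂ = (15000 × 120)/15120 = 119.0 Ω.
The fractional drop is R_th/(R_th + R_L); requiring this ≤ 0.0900 gives R_L ≥ R_th(1/0.0900 − 1) = 119.0 × 10.11 = 1.20 kΩ.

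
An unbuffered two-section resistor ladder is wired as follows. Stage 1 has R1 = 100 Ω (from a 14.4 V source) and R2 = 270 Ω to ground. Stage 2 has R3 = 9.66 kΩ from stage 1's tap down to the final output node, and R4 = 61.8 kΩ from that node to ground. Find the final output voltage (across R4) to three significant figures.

V_out ≈ 9.08 V

Stage 2 presents R3+R4 = 71460 Ω as a load on stage 1's tap.
Stage 1's lower leg becomes R2‖(R3+R4) = 269.0 Ω, so V_mid = 14.4 × 269.0/369.0 = 10.50 V.
Stage 2 is itself unloaded: V_out = V_mid × R4/(R3+R4) = 10.50 × 61800/71460 = 9.08 V.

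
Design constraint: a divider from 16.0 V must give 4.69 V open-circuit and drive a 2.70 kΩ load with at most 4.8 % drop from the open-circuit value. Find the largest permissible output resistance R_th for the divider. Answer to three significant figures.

R_th ≤ 136 Ω

Loading drop = R_th/(R_th + R_L) ≤ 0.0480, so R_th ≤ R_L · ε/(1−ε) = 2.70 kΩ × 0.0480/0.9520 = 136 Ω.
(Any R1, R2 with R2/(R1+R2) = 0.293 and R1‖R2 ≤ 136 Ω will meet the spec.)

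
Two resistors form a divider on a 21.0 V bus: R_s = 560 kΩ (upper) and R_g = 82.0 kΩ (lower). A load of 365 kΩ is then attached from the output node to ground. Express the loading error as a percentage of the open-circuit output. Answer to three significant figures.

The divider's output (Thévenin) resistance is R_s‖R_g = 71.53 kΩ.
Fractional drop under load = R_th/(R_th + R_L) = 71.53 / (71.53 + 365) = 0.1639.
So the output falls by 16.4 %.

16.4 %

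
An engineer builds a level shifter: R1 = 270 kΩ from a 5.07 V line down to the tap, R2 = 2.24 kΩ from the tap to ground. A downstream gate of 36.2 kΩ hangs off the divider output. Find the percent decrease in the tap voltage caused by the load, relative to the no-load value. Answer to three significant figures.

5.78 %

The divider's output (Thévenin) resistance is R1‖R2 = 2.222 kΩ.
Fractional drop under load = R_th/(R_th + R_L) = 2.222 / (2.222 + 36.2) = 0.05782.
So the output falls by 5.78 %.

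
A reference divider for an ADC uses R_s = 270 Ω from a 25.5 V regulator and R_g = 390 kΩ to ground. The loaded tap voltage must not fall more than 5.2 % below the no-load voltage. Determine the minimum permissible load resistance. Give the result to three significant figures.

R_L(min) ≈ 4.92 kΩ

Output resistance R_th = R_s‖R_g = (270 × 390000)/390300 = 269.8 Ω.
The fractional drop is R_th/(R_th + R_L); requiring this ≤ 0.0520 gives R_L ≥ R_th(1/0.0520 − 1) = 269.8 × 18.23 = 4.92 kΩ.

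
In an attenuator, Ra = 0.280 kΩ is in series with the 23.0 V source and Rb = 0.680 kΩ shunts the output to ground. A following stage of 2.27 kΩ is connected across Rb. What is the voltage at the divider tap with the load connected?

The load sits in parallel with Rb: Rb‖R_L = (680 × 2270) / (680 + 2270) = 523.3 Ω.
V_out = 23.0 × 523.3 / (280 + 523.3) = 23.0 × 523.3/803.3 = 15.0 V.

V_out ≈ 15.0 V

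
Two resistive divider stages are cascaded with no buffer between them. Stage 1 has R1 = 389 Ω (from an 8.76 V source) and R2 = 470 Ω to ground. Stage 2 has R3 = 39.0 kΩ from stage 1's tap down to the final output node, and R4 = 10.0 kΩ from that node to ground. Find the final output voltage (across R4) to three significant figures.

V_out ≈ 0.974 V

Stage 2 presents R3+R4 = 49000 Ω as a load on stage 1's tap.
Stage 1's lower leg becomes R2‖(R3+R4) = 465.5 Ω, so V_mid = 8.76 × 465.5/854.5 = 4.772 V.
Stage 2 is itself unloaded: V_out = V_mid × R4/(R3+R4) = 4.772 × 10000/49000 = 0.974 V.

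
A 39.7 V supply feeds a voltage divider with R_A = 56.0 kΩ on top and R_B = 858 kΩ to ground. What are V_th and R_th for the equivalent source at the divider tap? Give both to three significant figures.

V_th = 37.3 V, R_th = 52.6 kΩ

V_th is the open-circuit tap voltage: 39.7 × 858/(56.0 + 858) = 37.3 V.
With the supply zeroed, R_A and R_B appear in parallel from the tap: R_th = R_A‖R_B = (56.0 × 858)/914.0 = 52.6 kΩ.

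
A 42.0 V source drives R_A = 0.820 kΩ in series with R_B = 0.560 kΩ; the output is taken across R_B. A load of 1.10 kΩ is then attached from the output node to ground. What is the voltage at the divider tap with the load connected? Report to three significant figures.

V_out ≈ 13.1 V

The load sits in parallel with R_B: R_B‖R_L = (560 × 1100) / (560 + 1100) = 371.1 Ω.
V_out = 42.0 × 371.1 / (820 + 371.1) = 42.0 × 371.1/1191 = 13.1 V.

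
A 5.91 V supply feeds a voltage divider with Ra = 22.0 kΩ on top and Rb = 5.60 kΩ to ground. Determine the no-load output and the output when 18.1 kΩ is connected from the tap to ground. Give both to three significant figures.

Unloaded: 1.20 V; loaded: 0.962 V

Open-circuit: V = 5.91 × 5.60/(22.0 + 5.60) = 1.20 V.
With the load, Rb becomes Rb‖R_L = 4.277 kΩ, so V = 5.91 × 4.277/26.28 = 0.962 V.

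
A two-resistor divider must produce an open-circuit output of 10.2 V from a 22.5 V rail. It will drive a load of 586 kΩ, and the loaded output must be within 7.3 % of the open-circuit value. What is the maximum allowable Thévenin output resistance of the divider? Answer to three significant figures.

R_th ≤ 46.1 kΩ

Loading drop = R_th/(R_th + R_L) ≤ 0.0730, so R_th ≤ R_L · ε/(1−ε) = 586 kΩ × 0.0730/0.9270 = 46.1 kΩ.
(Any R1, R2 with R2/(R1+R2) = 0.453 and R1‖R2 ≤ 46.1 kΩ will meet the spec.)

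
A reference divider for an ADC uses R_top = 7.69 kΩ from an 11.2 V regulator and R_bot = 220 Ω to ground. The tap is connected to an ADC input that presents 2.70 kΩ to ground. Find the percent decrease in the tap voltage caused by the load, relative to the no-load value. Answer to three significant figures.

The divider's output (Thévenin) resistance is R_top‖R_bot = 213.9 Ω.
Fractional drop under load = R_th/(R_th + R_L) = 213.9 / (213.9 + 2700) = 0.07340.
So the output falls by 7.34 %.

7.34 %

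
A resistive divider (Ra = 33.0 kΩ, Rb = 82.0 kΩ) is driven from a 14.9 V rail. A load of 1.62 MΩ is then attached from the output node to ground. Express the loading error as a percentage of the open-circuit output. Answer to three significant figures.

The divider's output (Thévenin) resistance is Ra‖Rb = 23.53 kΩ.
Fractional drop under load = R_th/(R_th + R_L) = 23.53 / (23.53 + 1620) = 0.01432.
So the output falls by 1.43 %.

1.43 %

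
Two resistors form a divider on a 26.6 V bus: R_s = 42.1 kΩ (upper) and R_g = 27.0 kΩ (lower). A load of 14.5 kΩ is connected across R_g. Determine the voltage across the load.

V_out ≈ 4.87 V

The load sits in parallel with R_g: R_g‖R_L = (27.0 × 14.5) / (27.0 + 14.5) = 9.434 kΩ.
V_out = 26.6 × 9.434 / (42.1 + 9.434) = 26.6 × 9.434/51.53 = 4.87 V.
(Unloaded it would have been 10.4 V.)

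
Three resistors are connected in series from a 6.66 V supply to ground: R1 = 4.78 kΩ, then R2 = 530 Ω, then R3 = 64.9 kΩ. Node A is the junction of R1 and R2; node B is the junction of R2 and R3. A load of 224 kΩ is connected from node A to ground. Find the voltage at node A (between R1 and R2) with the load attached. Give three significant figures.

Below node A the series string R2+R3 = 65430 Ω sits in parallel with the 224000 Ω load: 50640 Ω.
V_A = 6.66 × 50640/(4780 + 50640) = 6.09 V.

V ≈ 6.09 V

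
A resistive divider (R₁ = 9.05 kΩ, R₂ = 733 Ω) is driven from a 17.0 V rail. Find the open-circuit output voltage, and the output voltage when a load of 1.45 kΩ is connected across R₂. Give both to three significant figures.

Open-circuit: V = 17.0 × 733/(9050 + 733) = 1.27 V.
With the load, R₂ becomes R₂‖R_L = 486.9 Ω, so V = 17.0 × 486.9/9537 = 0.868 V.

Unloaded: 1.27 V; loaded: 0.868 V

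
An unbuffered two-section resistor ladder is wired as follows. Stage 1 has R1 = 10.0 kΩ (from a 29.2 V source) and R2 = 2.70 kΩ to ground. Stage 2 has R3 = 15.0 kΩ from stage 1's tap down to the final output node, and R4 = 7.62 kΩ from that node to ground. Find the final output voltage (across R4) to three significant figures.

V_out ≈ 1.91 V

Stage 2 presents R3+R4 = 22.62 kΩ as a load on stage 1's tap.
Stage 1's lower leg becomes R2‖(R3+R4) = 2.412 kΩ, so V_mid = 29.2 × 2.412/12.41 = 5.675 V.
Stage 2 is itself unloaded: V_out = V_mid × R4/(R3+R4) = 5.675 × 7.62/22.62 = 1.91 V.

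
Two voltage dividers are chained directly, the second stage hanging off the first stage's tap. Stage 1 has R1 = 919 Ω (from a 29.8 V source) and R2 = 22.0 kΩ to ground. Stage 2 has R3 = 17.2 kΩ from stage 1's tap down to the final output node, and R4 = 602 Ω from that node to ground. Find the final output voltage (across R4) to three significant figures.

Stage 2 presents R3+R4 = 17800 Ω as a load on stage 1's tap.
Stage 1's lower leg becomes R2‖(R3+R4) = 9840 Ω, so V_mid = 29.8 × 9840/10760 = 27.25 V.
Stage 2 is itself unloaded: V_out = V_mid × R4/(R3+R4) = 27.25 × 602/17800 = 0.922 V.

V_out ≈ 0.922 V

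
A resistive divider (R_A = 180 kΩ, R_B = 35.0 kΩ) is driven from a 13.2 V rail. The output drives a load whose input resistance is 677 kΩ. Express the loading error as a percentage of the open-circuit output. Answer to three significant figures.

4.15 %

The divider's output (Thévenin) resistance is R_A‖R_B = 29.30 kΩ.
Fractional drop under load = R_th/(R_th + R_L) = 29.30 / (29.30 + 677) = 0.04149.
So the output falls by 4.15 %.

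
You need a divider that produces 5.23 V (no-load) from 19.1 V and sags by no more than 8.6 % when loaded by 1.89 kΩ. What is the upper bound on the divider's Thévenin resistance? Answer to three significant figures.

Loading drop = R_th/(R_th + R_L) ≤ 0.0860, so R_th ≤ R_L · ε/(1−ε) = 1.89 kΩ × 0.0860/0.9140 = 178 Ω.

R_th ≤ 178 Ω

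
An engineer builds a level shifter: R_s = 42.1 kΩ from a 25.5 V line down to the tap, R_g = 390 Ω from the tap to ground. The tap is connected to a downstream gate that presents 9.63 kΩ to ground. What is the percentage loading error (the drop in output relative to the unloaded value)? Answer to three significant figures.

3.86 %

The divider's output (Thévenin) resistance is R_s‖R_g = 386.4 Ω.
Fractional drop under load = R_th/(R_th + R_L) = 386.4 / (386.4 + 9630) = 0.03858.
So the output falls by 3.86 %.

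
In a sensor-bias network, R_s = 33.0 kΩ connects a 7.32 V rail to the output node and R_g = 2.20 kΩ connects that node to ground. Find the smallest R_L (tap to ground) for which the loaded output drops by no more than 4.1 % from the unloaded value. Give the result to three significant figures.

R_L(min) ≈ 48.2 kΩ

Output resistance R_th = R_s‖R_g = (33.0 × 2.20)/35.20 = 2.062 kΩ.
The fractional drop is R_th/(R_th + R_L); requiring this ≤ 0.0410 gives R_L ≥ R_th(1/0.0410 − 1) = 2.062 × 23.39 = 48.2 kΩ.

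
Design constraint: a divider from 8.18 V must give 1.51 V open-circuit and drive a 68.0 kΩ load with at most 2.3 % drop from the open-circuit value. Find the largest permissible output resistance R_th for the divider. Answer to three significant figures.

Loading drop = R_th/(R_th + R_L) ≤ 0.0230, so R_th ≤ R_L · ε/(1−ε) = 68.0 kΩ × 0.0230/0.9770 = 1.60 kΩ.

R_th ≤ 1.60 kΩ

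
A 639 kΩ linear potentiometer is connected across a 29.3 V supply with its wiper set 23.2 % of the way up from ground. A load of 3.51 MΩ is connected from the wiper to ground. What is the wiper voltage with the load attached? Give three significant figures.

The wiper splits the pot into (1−α)R = 490.8 kΩ above and αR = 148.2 kΩ below.
Lower section ‖ load = 142.2 kΩ.
V_wiper = 29.3 × 142.2/(490.8 + 142.2) = 6.58 V.

V ≈ 6.58 V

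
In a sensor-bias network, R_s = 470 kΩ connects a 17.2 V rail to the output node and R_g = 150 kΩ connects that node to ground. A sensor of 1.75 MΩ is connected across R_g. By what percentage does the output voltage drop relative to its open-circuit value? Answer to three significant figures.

The divider's output (Thévenin) resistance is R_s‖R_g = 113.7 kΩ.
Fractional drop under load = R_th/(R_th + R_L) = 113.7 / (113.7 + 1750) = 0.06101.
So the output falls by 6.10 %.

6.10 %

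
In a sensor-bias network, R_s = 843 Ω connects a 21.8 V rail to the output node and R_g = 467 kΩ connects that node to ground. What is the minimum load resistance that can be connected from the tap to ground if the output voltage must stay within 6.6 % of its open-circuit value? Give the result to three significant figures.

Output resistance R_th = R_s‖R_g = (843 × 467000)/467800 = 841.5 Ω.
The fractional drop is R_th/(R_th + R_L); requiring this ≤ 0.0660 gives R_L ≥ R_th(1/0.0660 − 1) = 841.5 × 14.15 = 11.9 kΩ.

R_L(min) ≈ 11.9 kΩ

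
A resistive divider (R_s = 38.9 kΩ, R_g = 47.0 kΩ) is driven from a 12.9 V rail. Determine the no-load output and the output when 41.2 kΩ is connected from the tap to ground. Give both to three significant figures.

Open-circuit: V = 12.9 × 47.0/(38.9 + 47.0) = 7.06 V.
With the load, R_g becomes R_g‖R_L = 21.95 kΩ, so V = 12.9 × 21.95/60.85 = 4.65 V.

Unloaded: 7.06 V; loaded: 4.65 V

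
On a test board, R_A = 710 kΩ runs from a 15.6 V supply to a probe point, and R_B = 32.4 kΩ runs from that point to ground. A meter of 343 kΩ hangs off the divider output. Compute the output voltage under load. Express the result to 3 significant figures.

V_out ≈ 0.624 V

The load sits in parallel with R_B: R_B‖R_L = (32.4 × 343) / (32.4 + 343) = 29.60 kΩ.
V_out = 15.6 × 29.60 / (710 + 29.60) = 15.6 × 29.60/739.6 = 0.624 V.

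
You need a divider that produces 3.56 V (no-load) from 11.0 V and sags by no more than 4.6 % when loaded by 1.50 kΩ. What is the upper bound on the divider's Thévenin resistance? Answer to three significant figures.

R_th ≤ 72.3 Ω

Loading drop = R_th/(R_th + R_L) ≤ 0.0460, so R_th ≤ R_L · ε/(1−ε) = 1.50 kΩ × 0.0460/0.9540 = 72.3 Ω.
(Any R1, R2 with R2/(R1+R2) = 0.324 and R1‖R2 ≤ 72.3 Ω will meet the spec.)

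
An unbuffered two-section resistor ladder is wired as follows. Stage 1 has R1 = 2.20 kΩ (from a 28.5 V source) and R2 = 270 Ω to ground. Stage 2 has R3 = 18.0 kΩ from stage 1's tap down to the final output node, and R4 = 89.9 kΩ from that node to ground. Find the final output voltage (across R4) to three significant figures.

V_out ≈ 2.59 V

Stage 2 presents R3+R4 = 107900 Ω as a load on stage 1's tap.
Stage 1's lower leg becomes R2‖(R3+R4) = 269.3 Ω, so V_mid = 28.5 × 269.3/2469 = 3.108 V.
Stage 2 is itself unloaded: V_out = V_mid × R4/(R3+R4) = 3.108 × 89900/107900 = 2.59 V.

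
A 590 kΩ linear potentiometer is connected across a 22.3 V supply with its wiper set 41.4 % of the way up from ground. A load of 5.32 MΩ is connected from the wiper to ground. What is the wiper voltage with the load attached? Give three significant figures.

The wiper splits the pot into (1−α)R = 345.7 kΩ above and αR = 244.3 kΩ below.
Lower section ‖ load = 233.5 kΩ.
V_wiper = 22.3 × 233.5/(345.7 + 233.5) = 8.99 V.

V ≈ 8.99 V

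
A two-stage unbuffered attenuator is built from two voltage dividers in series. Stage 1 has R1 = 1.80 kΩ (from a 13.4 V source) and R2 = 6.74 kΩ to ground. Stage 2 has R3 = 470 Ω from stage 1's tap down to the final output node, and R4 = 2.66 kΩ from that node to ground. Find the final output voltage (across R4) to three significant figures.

V_out ≈ 6.18 V

Stage 2 presents R3+R4 = 3130 Ω as a load on stage 1's tap.
Stage 1's lower leg becomes R2‖(R3+R4) = 2137 Ω, so V_mid = 13.4 × 2137/3937 = 7.274 V.
Stage 2 is itself unloaded: V_out = V_mid × R4/(R3+R4) = 7.274 × 2660/3130 = 6.18 V.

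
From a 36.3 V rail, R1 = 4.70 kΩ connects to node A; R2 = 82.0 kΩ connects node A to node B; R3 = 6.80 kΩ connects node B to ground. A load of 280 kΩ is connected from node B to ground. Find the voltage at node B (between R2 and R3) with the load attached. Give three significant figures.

At node B, R3 is in parallel with the load: R3‖R_L = 6.639 kΩ.
Below node A the resistance is R2 + (R3‖R_L) = 88.64 kΩ, so V_A = 36.3 × 88.64/93.34 = 34.47 V.
Then V_B = V_A × (R3‖R_L)/(R2 + R3‖R_L) = 34.47 × 6.639/88.64 = 2.58 V.

V ≈ 2.58 V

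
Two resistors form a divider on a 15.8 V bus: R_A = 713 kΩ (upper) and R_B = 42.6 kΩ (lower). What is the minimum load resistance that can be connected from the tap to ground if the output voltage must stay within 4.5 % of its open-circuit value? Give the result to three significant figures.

Output resistance R_th = R_A‖R_B = (713 × 42.6)/755.6 = 40.20 kΩ.
The fractional drop is R_th/(R_th + R_L); requiring this ≤ 0.0450 gives R_L ≥ R_th(1/0.0450 − 1) = 40.20 × 21.22 = 853 kΩ.

R_L(min) ≈ 853 kΩ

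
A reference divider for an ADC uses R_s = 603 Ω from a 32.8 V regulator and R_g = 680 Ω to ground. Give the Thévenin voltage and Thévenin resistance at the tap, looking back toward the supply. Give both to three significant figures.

V_th is the open-circuit tap voltage: 32.8 × 680/(603 + 680) = 17.4 V.
With the supply zeroed, R_s and R_g appear in parallel from the tap: R_th = R_s‖R_g = (603 × 680)/1283 = 320 Ω.

V_th = 17.4 V, R_th = 320 Ω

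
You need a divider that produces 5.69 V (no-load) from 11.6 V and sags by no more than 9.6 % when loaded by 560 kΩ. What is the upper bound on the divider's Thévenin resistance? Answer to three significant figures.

R_th ≤ 59.5 kΩ

Loading drop = R_th/(R_th + R_L) ≤ 0.0960, so R_th ≤ R_L · ε/(1−ε) = 560 kΩ × 0.0960/0.9040 = 59.5 kΩ.
(Any R1, R2 with R2/(R1+R2) = 0.491 and R1‖R2 ≤ 59.5 kΩ will meet the spec.)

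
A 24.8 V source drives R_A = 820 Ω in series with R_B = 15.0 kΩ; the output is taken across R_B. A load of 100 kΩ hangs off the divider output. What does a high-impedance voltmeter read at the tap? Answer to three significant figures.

The load sits in parallel with R_B: R_B‖R_L = (15000 × 100000) / (15000 + 100000) = 13040 Ω.
V_out = 24.8 × 13040 / (820 + 13040) = 24.8 × 13040/13860 = 23.3 V.
(Unloaded it would have been 23.5 V.)

V_out ≈ 23.3 V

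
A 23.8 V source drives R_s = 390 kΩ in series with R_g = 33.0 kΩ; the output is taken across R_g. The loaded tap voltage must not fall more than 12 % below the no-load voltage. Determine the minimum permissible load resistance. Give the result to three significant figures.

R_L(min) ≈ 223 kΩ

Output resistance R_th = R_s‖R_g = (390 × 33.0)/423.0 = 30.43 kΩ.
The fractional drop is R_th/(R_th + R_L); requiring this ≤ 0.120 gives R_L ≥ R_th(1/0.120 − 1) = 30.43 × 7.333 = 223 kΩ.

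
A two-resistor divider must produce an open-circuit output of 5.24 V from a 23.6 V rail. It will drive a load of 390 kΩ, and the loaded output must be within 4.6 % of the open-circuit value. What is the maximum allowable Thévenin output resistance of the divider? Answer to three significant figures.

Loading drop = R_th/(R_th + R_L) ≤ 0.0460, so R_th ≤ R_L · ε/(1−ε) = 390 kΩ × 0.0460/0.9540 = 18.8 kΩ.
(Any R1, R2 with R2/(R1+R2) = 0.222 and R1‖R2 ≤ 18.8 kΩ will meet the spec.)

R_th ≤ 18.8 kΩ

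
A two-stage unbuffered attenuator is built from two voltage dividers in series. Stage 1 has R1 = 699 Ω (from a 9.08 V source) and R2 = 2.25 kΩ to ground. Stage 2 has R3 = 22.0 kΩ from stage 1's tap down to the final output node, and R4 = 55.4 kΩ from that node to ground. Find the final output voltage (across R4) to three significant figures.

V_out ≈ 4.92 V

Stage 2 presents R3+R4 = 77400 Ω as a load on stage 1's tap.
Stage 1's lower leg becomes R2‖(R3+R4) = 2186 Ω, so V_mid = 9.08 × 2186/2885 = 6.880 V.
Stage 2 is itself unloaded: V_out = V_mid × R4/(R3+R4) = 6.880 × 55400/77400 = 4.92 V.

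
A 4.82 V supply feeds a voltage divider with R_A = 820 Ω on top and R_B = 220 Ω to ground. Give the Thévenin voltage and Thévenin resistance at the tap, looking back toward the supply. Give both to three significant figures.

V_th is the open-circuit tap voltage: 4.82 × 220/(820 + 220) = 1.02 V.
With the supply zeroed, R_A and R_B appear in parallel from the tap: R_th = R_A‖R_B = (820 × 220)/1040 = 173 Ω.

V_th = 1.02 V, R_th = 173 Ω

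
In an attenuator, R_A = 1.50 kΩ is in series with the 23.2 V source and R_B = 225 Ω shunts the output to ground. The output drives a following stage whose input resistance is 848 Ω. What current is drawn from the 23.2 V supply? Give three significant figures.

R_B‖R_L = 177.8 Ω, so the source sees R_A + R_B‖R_L = 1678 Ω.
I = 23.2 V / 1678 Ω = 13.8 mA.

I ≈ 13.8 mA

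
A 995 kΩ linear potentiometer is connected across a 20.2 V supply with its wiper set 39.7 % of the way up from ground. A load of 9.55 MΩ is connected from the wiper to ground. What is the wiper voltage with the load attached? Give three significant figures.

V ≈ 7.82 V

The wiper splits the pot into (1−α)R = 600.0 kΩ above and αR = 395.0 kΩ below.
Lower section ‖ load = 379.3 kΩ.
V_wiper = 20.2 × 379.3/(600.0 + 379.3) = 7.82 V.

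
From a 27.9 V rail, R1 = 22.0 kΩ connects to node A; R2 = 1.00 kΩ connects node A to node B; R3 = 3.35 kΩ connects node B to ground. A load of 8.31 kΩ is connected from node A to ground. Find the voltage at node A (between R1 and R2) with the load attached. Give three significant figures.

Below node A the series string R2+R3 = 4.350 kΩ sits in parallel with the 8.31 kΩ load: 2.855 kΩ.
V_A = 27.9 × 2.855/(22.0 + 2.855) = 3.21 V.

V ≈ 3.21 V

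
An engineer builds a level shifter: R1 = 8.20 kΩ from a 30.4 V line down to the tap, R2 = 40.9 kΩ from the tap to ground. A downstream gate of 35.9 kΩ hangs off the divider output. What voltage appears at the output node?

The load sits in parallel with R2: R2‖R_L = (40.9 × 35.9) / (40.9 + 35.9) = 19.12 kΩ.
V_out = 30.4 × 19.12 / (8.20 + 19.12) = 30.4 × 19.12/27.32 = 21.3 V.

V_out ≈ 21.3 V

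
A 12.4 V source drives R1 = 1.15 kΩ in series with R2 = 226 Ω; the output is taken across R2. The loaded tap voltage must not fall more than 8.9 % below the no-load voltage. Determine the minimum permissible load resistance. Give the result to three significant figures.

R_L(min) ≈ 1.93 kΩ

Output resistance R_th = R1‖R2 = (1150 × 226)/1376 = 188.9 Ω.
The fractional drop is R_th/(R_th + R_L); requiring this ≤ 0.0890 gives R_L ≥ R_th(1/0.0890 − 1) = 188.9 × 10.24 = 1.93 kΩ.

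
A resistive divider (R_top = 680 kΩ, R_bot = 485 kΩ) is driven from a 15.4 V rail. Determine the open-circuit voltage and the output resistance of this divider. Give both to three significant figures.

V_th = 6.41 V, R_th = 283 kΩ

V_th is the open-circuit tap voltage: 15.4 × 485/(680 + 485) = 6.41 V.
With the supply zeroed, R_top and R_bot appear in parallel from the tap: R_th = R_top‖R_bot = (680 × 485)/1165 = 283 kΩ.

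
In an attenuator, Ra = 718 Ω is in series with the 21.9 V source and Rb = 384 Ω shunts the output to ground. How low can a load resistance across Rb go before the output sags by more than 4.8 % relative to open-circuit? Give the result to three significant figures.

R_L(min) ≈ 4.96 kΩ

Output resistance R_th = Ra‖Rb = (718 × 384)/1102 = 250.2 Ω.
The fractional drop is R_th/(R_th + R_L); requiring this ≤ 0.0480 gives R_L ≥ R_th(1/0.0480 − 1) = 250.2 × 19.83 = 4.96 kΩ.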